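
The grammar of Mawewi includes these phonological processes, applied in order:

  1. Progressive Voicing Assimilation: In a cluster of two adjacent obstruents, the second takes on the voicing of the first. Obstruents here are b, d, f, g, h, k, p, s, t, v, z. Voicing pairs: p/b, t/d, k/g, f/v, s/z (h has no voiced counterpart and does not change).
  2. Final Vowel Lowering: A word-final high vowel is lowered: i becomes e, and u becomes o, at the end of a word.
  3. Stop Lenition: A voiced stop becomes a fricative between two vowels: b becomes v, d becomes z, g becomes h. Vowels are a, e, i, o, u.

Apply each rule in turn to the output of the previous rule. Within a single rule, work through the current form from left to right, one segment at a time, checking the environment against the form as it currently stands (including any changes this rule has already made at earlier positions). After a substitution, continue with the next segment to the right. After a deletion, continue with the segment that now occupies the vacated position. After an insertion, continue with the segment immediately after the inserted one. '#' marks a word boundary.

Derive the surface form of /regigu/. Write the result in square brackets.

1 Progressive Voicing Assimilation: no change — [regigu]
2 Final Vowel Lowering: [regigu] → [regigo]
3 Stop Lenition: [regigo] → [rehiho]

[rehiho]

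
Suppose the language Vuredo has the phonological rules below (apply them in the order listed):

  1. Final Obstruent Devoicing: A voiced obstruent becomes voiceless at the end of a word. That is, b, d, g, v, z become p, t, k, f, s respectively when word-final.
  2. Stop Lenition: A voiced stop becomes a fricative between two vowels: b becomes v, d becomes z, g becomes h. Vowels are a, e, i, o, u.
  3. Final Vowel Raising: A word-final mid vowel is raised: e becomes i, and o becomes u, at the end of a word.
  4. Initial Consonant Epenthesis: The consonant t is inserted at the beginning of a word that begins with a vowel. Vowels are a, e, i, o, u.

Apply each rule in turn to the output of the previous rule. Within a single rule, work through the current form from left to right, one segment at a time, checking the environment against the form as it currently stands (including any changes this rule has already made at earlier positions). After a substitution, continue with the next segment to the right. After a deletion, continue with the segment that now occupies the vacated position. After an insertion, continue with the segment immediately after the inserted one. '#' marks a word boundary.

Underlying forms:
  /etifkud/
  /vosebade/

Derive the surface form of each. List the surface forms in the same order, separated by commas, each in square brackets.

[tetifkut], [vosevazi]

/etifkud/:
  1 Final Obstruent Devoicing: [etifkud] → [etifkut]
  2 Stop Lenition: no change — [etifkut]
  3 Final Vowel Raising: no change — [etifkut]
  4 Initial Consonant Epenthesis: [etifkut] → [tetifkut]
/vosebade/:
  1 Final Obstruent Devoicing: no change — [vosebade]
  2 Stop Lenition: [vosebade] → [vosevaze]
  3 Final Vowel Raising: [vosevaze] → [vosevazi]
  4 Initial Consonant Epenthesis: no change — [vosevazi]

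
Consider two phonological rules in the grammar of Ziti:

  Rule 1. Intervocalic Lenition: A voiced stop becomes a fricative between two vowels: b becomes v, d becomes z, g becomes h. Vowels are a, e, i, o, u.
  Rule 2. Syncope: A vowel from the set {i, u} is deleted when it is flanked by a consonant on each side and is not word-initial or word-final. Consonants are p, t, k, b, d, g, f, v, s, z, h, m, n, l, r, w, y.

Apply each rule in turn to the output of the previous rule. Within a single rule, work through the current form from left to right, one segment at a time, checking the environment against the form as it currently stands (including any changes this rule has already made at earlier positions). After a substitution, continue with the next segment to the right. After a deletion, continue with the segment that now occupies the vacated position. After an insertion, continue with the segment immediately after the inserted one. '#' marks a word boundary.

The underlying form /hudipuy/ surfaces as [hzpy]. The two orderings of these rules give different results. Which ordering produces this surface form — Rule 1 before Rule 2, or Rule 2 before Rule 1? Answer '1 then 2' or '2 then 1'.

1 then 2

Order 1 then 2:
  1 Intervocalic Lenition: [hudipuy] → [huzipuy]
  2 Syncope: [huzipuy] → [hzpy]
  result: [hzpy]
Order 2 then 1:
  2 Syncope: [hudipuy] → [hdpy]
  1 Intervocalic Lenition: no change — [hdpy]
  result: [hdpy]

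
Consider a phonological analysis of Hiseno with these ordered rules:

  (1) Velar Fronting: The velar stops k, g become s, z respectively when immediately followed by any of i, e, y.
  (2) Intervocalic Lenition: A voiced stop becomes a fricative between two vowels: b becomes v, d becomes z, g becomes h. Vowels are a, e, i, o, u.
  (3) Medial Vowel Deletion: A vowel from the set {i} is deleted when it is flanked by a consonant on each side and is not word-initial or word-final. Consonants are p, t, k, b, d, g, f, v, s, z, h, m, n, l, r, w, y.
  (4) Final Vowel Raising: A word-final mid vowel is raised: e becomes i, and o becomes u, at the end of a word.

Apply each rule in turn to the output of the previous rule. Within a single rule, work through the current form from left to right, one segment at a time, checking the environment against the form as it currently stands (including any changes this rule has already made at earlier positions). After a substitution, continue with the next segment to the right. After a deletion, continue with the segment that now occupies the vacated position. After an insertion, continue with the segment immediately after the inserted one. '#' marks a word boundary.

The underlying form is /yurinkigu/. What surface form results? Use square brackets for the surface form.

(1) Velar Fronting: [yurinkigu] → [yurinsigu]
(2) Intervocalic Lenition: [yurinsigu] → [yurinsihu]
(3) Medial Vowel Deletion: [yurinsihu] → [yurnshu]
(4) Final Vowel Raising: no change — [yurnshu]

[yurnshu]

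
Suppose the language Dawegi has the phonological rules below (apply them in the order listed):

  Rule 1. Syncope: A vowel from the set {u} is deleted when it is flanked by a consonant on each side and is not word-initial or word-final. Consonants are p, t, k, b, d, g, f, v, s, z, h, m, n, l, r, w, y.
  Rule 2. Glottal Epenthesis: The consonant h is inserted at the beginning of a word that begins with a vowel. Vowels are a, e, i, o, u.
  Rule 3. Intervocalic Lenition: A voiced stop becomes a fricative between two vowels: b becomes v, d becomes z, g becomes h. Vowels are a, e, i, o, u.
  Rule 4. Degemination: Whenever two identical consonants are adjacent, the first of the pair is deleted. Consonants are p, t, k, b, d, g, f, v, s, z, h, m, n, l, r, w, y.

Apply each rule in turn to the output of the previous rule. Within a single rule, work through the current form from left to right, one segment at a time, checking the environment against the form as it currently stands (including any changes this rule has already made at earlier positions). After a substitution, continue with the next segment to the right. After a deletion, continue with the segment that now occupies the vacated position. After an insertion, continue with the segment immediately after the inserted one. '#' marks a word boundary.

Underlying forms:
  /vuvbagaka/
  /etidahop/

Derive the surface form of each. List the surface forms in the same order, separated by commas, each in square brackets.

/vuvbagaka/:
  Rule 1 Syncope: [vuvbagaka] → [vvbagaka]
  Rule 2 Glottal Epenthesis: no change — [vvbagaka]
  Rule 3 Intervocalic Lenition: [vvbagaka] → [vvbahaka]
  Rule 4 Degemination: [vvbahaka] → [vbahaka]
/etidahop/:
  Rule 1 Syncope: no change — [etidahop]
  Rule 2 Glottal Epenthesis: [etidahop] → [hetidahop]
  Rule 3 Intervocalic Lenition: [hetidahop] → [hetizahop]
  Rule 4 Degemination: no change — [hetizahop]

[vbahaka], [hetizahop]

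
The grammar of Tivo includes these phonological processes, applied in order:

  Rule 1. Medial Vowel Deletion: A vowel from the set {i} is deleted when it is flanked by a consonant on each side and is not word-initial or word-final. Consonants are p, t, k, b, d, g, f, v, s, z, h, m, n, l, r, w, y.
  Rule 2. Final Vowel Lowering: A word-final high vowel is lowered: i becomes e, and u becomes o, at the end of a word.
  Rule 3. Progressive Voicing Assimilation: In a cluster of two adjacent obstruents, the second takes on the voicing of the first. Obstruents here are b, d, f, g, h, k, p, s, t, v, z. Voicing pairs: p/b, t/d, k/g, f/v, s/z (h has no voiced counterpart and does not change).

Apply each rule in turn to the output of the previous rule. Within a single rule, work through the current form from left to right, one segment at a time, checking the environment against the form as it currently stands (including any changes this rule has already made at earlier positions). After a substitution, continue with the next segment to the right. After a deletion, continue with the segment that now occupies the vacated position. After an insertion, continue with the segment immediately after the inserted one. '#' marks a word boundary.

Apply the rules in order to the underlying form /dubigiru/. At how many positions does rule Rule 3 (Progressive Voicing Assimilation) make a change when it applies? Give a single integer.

0

Rule 1 Medial Vowel Deletion: [dubigiru] → [dubgru]
Rule 2 Final Vowel Lowering: [dubgru] → [dubgro]
Rule 3 Progressive Voicing Assimilation: no change — [dubgro]
Rule Rule 3 changed 0 position(s).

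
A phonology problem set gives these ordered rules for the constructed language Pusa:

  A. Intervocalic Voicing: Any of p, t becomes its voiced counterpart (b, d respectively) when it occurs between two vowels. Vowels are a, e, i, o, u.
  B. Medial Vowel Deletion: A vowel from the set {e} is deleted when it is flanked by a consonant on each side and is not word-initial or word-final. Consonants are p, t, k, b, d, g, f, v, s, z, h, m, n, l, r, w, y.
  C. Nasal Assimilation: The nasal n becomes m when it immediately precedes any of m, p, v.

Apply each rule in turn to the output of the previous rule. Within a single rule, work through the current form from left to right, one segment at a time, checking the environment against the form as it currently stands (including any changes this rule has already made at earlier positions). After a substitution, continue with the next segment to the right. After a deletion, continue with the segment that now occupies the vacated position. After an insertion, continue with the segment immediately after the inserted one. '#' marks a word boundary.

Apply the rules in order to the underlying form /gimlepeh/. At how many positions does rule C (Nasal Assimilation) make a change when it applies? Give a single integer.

A Intervocalic Voicing: [gimlepeh] → [gimlebeh]
B Medial Vowel Deletion: [gimlebeh] → [gimlbh]
C Nasal Assimilation: no change — [gimlbh]
Rule C changed 0 position(s).

0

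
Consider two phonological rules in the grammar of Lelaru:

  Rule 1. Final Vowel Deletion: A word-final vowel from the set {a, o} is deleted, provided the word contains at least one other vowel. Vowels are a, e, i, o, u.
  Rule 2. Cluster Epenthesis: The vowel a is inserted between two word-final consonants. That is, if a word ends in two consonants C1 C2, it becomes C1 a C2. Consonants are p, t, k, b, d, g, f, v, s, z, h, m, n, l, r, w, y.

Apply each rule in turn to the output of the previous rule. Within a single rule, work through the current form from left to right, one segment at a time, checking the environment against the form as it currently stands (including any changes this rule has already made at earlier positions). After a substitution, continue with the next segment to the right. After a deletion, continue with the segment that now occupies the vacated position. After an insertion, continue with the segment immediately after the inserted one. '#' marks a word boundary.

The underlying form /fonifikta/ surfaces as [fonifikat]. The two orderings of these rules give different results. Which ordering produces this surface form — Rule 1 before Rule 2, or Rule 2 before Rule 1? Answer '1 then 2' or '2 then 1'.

Order 1 then 2:
  1 Final Vowel Deletion: [fonifikta] → [fonifikt]
  2 Cluster Epenthesis: [fonifikt] → [fonifikat]
  result: [fonifikat]
Order 2 then 1:
  2 Cluster Epenthesis: no change — [fonifikta]
  1 Final Vowel Deletion: [fonifikta] → [fonifikt]
  result: [fonifikt]

1 then 2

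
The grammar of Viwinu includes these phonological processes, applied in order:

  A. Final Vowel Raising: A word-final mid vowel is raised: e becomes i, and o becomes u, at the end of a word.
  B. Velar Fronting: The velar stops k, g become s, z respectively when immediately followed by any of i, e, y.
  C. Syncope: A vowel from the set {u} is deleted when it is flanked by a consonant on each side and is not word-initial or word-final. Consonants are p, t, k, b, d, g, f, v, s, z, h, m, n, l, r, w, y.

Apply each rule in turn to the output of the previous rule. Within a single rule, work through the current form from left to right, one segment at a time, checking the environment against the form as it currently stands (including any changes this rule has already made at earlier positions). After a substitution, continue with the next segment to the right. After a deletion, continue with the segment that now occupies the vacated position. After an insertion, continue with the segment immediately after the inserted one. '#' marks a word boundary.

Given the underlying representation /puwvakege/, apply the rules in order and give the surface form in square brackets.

[pwvasezi]

A Final Vowel Raising: [puwvakege] → [puwvakegi]
B Velar Fronting: [puwvakegi] → [puwvasezi]
C Syncope: [puwvasezi] → [pwvasezi]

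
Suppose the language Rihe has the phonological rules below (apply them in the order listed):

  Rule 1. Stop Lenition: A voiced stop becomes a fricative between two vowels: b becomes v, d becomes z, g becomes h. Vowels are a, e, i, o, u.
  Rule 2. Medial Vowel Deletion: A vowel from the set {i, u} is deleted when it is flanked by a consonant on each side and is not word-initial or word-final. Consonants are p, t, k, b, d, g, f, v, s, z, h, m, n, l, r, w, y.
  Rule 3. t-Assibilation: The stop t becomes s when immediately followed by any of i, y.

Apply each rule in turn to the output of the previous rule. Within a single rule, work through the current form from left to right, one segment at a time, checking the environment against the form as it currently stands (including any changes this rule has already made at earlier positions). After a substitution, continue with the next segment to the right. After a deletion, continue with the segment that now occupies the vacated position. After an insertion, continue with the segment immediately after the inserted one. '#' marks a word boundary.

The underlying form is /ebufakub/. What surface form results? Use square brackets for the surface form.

Rule 1 Stop Lenition: [ebufakub] → [evufakub]
Rule 2 Medial Vowel Deletion: [evufakub] → [evfakb]
Rule 3 t-Assibilation: no change — [evfakb]

[evfakb]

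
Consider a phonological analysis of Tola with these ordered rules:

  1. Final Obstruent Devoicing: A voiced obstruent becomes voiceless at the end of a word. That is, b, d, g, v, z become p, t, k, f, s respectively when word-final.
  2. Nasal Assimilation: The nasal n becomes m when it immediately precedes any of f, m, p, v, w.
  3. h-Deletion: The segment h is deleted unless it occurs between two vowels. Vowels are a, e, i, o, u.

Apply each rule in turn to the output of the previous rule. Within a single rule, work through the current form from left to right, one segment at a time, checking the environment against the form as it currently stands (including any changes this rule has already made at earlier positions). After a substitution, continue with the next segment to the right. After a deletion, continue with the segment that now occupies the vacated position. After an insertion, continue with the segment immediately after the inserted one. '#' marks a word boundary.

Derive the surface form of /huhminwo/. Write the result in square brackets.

1 Final Obstruent Devoicing: no change — [huhminwo]
2 Nasal Assimilation: [huhminwo] → [huhmimwo]
3 h-Deletion: [huhmimwo] → [umimwo]

[umimwo]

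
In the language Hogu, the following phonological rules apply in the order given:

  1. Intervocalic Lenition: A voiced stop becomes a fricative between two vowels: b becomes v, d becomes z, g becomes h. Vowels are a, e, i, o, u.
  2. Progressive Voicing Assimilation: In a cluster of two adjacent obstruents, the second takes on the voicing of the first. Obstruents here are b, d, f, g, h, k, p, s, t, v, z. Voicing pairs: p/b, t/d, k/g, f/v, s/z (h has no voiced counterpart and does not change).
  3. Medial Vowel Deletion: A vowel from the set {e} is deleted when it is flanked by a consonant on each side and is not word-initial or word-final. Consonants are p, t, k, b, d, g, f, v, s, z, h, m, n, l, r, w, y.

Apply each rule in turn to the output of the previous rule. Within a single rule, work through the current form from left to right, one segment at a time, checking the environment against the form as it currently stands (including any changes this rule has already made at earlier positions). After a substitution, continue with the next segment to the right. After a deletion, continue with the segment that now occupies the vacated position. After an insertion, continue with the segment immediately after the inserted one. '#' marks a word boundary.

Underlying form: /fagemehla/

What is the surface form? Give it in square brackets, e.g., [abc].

1 Intervocalic Lenition: [fagemehla] → [fahemehla]
2 Progressive Voicing Assimilation: no change — [fahemehla]
3 Medial Vowel Deletion: [fahemehla] → [fahmhla]

[fahmhla]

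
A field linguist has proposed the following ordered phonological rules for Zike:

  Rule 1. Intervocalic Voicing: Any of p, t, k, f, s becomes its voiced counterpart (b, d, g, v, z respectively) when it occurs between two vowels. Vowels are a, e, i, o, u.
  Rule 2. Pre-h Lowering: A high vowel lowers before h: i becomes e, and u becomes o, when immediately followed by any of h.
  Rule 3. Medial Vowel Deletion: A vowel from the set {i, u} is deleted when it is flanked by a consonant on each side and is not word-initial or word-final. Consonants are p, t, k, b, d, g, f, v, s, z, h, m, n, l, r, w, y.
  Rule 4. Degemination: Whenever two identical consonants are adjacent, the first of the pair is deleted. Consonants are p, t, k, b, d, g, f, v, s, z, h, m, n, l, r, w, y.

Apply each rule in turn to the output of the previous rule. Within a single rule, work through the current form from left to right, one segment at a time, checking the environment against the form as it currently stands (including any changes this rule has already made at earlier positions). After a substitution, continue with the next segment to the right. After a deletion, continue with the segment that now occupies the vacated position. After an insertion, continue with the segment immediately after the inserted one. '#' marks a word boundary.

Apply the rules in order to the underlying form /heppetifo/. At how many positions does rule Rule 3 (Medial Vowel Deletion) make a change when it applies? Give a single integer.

1

Rule 1 Intervocalic Voicing: [heppetifo] → [heppedivo]
Rule 2 Pre-h Lowering: no change — [heppedivo]
Rule 3 Medial Vowel Deletion: [heppedivo] → [heppedvo]
Rule 4 Degemination: [heppedvo] → [hepedvo]
Rule Rule 3 changed 1 position(s).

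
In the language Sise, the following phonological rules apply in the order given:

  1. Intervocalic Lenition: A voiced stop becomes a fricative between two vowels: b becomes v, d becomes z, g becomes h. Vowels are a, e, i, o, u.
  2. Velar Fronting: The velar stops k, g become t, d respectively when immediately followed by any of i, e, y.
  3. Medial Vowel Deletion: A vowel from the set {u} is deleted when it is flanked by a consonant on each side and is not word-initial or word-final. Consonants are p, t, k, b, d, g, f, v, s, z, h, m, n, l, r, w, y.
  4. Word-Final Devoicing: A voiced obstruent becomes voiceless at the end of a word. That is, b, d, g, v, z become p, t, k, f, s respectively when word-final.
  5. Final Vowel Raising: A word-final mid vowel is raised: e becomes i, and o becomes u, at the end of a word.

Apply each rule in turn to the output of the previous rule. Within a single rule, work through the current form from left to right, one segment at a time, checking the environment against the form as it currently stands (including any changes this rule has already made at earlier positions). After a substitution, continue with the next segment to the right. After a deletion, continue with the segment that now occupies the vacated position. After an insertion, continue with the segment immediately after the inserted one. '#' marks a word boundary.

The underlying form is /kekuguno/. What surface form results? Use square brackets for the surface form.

[tekhnu]

1 Intervocalic Lenition: [kekuguno] → [kekuhuno]
2 Velar Fronting: [kekuhuno] → [tekuhuno]
3 Medial Vowel Deletion: [tekuhuno] → [tekhno]
4 Word-Final Devoicing: no change — [tekhno]
5 Final Vowel Raising: [tekhno] → [tekhnu]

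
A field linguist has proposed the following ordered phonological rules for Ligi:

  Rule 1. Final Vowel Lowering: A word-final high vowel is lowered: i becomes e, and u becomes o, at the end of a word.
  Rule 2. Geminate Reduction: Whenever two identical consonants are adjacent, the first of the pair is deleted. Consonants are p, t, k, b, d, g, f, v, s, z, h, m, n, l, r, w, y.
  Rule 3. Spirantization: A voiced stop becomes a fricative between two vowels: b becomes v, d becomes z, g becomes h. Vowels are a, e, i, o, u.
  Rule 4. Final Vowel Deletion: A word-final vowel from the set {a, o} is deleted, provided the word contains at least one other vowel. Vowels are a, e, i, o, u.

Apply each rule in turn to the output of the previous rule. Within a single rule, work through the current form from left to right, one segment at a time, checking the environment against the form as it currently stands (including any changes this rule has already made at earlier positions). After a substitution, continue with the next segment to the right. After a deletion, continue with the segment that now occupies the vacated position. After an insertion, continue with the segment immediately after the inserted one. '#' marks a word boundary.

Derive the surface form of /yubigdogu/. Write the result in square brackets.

Rule 1 Final Vowel Lowering: [yubigdogu] → [yubigdogo]
Rule 2 Geminate Reduction: no change — [yubigdogo]
Rule 3 Spirantization: [yubigdogo] → [yuvigdoho]
Rule 4 Final Vowel Deletion: [yuvigdoho] → [yuvigdoh]

[yuvigdoh]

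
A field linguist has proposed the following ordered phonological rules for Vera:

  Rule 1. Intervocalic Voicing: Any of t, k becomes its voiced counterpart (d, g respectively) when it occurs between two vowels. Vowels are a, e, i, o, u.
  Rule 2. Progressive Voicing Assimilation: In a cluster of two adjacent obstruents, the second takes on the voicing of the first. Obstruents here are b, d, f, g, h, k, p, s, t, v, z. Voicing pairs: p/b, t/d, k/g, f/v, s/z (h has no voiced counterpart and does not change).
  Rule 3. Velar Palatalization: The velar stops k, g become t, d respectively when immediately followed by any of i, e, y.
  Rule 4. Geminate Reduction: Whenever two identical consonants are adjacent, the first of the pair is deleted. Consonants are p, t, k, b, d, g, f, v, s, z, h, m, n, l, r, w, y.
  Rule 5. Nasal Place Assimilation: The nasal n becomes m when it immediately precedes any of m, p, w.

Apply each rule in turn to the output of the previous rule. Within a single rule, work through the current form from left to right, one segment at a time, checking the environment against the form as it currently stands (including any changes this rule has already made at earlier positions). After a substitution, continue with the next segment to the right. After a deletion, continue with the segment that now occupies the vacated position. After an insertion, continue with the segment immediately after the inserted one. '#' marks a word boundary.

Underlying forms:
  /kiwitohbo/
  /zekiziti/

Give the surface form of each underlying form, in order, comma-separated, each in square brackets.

[tiwidohpo], [zedizidi]

/kiwitohbo/:
  Rule 1 Intervocalic Voicing: [kiwitohbo] → [kiwidohbo]
  Rule 2 Progressive Voicing Assimilation: [kiwidohbo] → [kiwidohpo]
  Rule 3 Velar Palatalization: [kiwidohpo] → [tiwidohpo]
  Rule 4 Geminate Reduction: no change — [tiwidohpo]
  Rule 5 Nasal Place Assimilation: no change — [tiwidohpo]
/zekiziti/:
  Rule 1 Intervocalic Voicing: [zekiziti] → [zegizidi]
  Rule 2 Progressive Voicing Assimilation: no change — [zegizidi]
  Rule 3 Velar Palatalization: [zegizidi] → [zedizidi]
  Rule 4 Geminate Reduction: no change — [zedizidi]
  Rule 5 Nasal Place Assimilation: no change — [zedizidi]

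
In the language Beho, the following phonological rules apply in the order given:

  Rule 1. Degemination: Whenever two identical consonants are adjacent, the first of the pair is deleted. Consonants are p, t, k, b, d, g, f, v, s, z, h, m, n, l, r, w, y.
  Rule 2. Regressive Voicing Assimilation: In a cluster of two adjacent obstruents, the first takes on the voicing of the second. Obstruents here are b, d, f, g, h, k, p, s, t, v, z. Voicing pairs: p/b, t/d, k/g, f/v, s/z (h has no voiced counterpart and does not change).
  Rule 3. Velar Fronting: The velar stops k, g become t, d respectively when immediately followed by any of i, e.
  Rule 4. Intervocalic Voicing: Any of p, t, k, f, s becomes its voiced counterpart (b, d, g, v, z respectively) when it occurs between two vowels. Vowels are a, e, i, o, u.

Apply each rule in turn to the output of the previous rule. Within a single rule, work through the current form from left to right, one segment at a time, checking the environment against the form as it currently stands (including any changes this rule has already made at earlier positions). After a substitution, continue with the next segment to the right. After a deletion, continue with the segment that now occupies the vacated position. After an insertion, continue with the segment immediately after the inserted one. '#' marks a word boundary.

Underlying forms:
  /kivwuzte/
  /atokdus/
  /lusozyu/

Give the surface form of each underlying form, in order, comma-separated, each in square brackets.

[tivwuste], [adogdus], [luzozyu]

/kivwuzte/:
  Rule 1 Degemination: no change — [kivwuzte]
  Rule 2 Regressive Voicing Assimilation: [kivwuzte] → [kivwuste]
  Rule 3 Velar Fronting: [kivwuste] → [tivwuste]
  Rule 4 Intervocalic Voicing: no change — [tivwuste]
/atokdus/:
  Rule 1 Degemination: no change — [atokdus]
  Rule 2 Regressive Voicing Assimilation: [atokdus] → [atogdus]
  Rule 3 Velar Fronting: no change — [atogdus]
  Rule 4 Intervocalic Voicing: [atogdus] → [adogdus]
/lusozyu/:
  Rule 1 Degemination: no change — [lusozyu]
  Rule 2 Regressive Voicing Assimilation: no change — [lusozyu]
  Rule 3 Velar Fronting: no change — [lusozyu]
  Rule 4 Intervocalic Voicing: [lusozyu] → [luzozyu]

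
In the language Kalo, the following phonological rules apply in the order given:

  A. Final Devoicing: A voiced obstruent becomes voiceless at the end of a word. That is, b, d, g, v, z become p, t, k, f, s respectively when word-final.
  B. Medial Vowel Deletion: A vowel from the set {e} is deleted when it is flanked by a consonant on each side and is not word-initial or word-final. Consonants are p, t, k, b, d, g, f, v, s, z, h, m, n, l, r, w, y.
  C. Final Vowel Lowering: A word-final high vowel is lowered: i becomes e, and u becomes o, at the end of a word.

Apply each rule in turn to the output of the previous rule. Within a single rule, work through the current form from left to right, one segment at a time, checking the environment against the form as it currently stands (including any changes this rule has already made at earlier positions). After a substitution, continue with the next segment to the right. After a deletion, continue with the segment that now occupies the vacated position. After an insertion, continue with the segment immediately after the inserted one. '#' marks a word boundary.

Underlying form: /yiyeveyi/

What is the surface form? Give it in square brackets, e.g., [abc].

A Final Devoicing: no change — [yiyeveyi]
B Medial Vowel Deletion: [yiyeveyi] → [yiyvyi]
C Final Vowel Lowering: [yiyvyi] → [yiyvye]

[yiyvye]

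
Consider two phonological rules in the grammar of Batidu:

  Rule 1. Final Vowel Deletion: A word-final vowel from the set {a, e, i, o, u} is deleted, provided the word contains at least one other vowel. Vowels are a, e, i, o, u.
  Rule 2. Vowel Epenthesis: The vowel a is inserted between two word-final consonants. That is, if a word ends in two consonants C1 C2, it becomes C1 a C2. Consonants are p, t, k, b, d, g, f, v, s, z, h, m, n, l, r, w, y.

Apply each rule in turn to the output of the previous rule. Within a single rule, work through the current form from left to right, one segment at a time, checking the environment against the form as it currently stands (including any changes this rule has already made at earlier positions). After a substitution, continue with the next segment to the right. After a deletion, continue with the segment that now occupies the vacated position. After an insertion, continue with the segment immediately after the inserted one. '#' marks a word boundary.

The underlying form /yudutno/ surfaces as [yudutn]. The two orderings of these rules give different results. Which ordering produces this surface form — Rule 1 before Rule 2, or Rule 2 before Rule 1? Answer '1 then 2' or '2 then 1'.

Order 1 then 2:
  1 Final Vowel Deletion: [yudutno] → [yudutn]
  2 Vowel Epenthesis: [yudutn] → [yudutan]
  result: [yudutan]
Order 2 then 1:
  2 Vowel Epenthesis: no change — [yudutno]
  1 Final Vowel Deletion: [yudutno] → [yudutn]
  result: [yudutn]

2 then 1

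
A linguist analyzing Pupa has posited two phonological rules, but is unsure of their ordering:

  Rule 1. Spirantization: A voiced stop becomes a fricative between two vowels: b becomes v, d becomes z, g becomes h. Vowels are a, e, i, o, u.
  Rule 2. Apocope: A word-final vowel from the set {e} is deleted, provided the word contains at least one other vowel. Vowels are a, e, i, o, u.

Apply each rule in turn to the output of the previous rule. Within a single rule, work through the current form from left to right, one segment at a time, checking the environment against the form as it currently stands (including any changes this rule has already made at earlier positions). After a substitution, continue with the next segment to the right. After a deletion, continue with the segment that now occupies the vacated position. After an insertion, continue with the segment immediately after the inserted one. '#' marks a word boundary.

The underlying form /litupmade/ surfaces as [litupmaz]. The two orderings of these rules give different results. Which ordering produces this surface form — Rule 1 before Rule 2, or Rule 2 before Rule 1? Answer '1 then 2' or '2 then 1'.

Order 1 then 2:
  1 Spirantization: [litupmade] → [litupmaze]
  2 Apocope: [litupmaze] → [litupmaz]
  result: [litupmaz]
Order 2 then 1:
  2 Apocope: [litupmade] → [litupmad]
  1 Spirantization: no change — [litupmad]
  result: [litupmad]

1 then 2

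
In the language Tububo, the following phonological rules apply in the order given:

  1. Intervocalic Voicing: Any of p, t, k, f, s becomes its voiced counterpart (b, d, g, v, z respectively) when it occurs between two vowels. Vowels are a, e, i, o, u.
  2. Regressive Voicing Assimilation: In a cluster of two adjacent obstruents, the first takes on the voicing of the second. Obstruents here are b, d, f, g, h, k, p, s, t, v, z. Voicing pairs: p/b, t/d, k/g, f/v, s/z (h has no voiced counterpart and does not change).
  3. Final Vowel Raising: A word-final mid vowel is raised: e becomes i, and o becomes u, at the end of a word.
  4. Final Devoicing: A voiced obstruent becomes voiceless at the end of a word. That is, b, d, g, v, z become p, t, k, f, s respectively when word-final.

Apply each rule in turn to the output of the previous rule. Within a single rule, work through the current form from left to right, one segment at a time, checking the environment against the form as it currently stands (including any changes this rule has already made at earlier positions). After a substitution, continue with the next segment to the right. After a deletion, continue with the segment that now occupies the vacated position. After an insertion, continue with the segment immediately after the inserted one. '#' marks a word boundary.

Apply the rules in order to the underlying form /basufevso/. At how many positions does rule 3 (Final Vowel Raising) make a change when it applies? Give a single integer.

1 Intervocalic Voicing: [basufevso] → [bazuvevso]
2 Regressive Voicing Assimilation: [bazuvevso] → [bazuvefso]
3 Final Vowel Raising: [bazuvefso] → [bazuvefsu]
4 Final Devoicing: no change — [bazuvefsu]
Rule 3 changed 1 position(s).

1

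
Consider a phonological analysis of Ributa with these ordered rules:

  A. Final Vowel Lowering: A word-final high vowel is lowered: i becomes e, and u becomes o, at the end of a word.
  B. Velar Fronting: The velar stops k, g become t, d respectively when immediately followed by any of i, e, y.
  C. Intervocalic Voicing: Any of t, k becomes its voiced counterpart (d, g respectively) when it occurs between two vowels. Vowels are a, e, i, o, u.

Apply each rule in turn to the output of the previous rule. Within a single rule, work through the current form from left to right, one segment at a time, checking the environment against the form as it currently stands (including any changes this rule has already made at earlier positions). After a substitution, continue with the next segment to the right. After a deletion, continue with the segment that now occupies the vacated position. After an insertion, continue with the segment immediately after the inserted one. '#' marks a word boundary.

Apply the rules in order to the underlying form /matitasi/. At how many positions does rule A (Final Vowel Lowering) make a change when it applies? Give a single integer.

A Final Vowel Lowering: [matitasi] → [matitase]
B Velar Fronting: no change — [matitase]
C Intervocalic Voicing: [matitase] → [madidase]
Rule A changed 1 position(s).

1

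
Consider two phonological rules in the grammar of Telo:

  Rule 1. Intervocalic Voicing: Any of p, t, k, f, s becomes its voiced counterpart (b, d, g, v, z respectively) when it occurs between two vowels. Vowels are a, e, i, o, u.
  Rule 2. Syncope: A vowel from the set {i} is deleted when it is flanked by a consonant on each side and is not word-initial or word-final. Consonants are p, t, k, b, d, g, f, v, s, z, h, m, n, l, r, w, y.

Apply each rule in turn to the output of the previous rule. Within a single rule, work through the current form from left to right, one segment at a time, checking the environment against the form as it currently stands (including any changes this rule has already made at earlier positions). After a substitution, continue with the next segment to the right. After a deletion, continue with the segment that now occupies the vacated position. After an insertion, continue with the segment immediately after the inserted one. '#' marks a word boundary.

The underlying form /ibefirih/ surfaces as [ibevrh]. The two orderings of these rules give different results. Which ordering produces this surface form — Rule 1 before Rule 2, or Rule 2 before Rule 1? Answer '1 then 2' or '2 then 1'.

Order 1 then 2:
  1 Intervocalic Voicing: [ibefirih] → [ibevirih]
  2 Syncope: [ibevirih] → [ibevrh]
  result: [ibevrh]
Order 2 then 1:
  2 Syncope: [ibefirih] → [ibefrh]
  1 Intervocalic Voicing: no change — [ibefrh]
  result: [ibefrh]

1 then 2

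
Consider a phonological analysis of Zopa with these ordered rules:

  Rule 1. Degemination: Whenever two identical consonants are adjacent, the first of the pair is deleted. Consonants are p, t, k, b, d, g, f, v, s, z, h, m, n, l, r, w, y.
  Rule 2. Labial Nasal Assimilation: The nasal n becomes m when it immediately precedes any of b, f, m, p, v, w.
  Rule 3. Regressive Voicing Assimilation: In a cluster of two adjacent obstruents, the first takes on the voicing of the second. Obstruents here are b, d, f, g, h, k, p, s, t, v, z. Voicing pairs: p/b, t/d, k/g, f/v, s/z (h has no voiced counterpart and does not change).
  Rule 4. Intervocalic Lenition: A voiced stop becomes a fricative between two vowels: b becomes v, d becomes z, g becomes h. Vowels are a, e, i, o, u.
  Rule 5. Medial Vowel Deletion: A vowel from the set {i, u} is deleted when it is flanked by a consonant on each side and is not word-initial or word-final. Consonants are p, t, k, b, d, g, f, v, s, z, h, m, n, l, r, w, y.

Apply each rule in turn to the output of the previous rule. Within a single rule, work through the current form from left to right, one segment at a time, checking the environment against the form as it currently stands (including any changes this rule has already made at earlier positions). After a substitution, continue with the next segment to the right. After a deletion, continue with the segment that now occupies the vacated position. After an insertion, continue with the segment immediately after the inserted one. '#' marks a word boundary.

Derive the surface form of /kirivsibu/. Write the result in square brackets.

Rule 1 Degemination: no change — [kirivsibu]
Rule 2 Labial Nasal Assimilation: no change — [kirivsibu]
Rule 3 Regressive Voicing Assimilation: [kirivsibu] → [kirifsibu]
Rule 4 Intervocalic Lenition: [kirifsibu] → [kirifsivu]
Rule 5 Medial Vowel Deletion: [kirifsivu] → [krfsvu]

[krfsvu]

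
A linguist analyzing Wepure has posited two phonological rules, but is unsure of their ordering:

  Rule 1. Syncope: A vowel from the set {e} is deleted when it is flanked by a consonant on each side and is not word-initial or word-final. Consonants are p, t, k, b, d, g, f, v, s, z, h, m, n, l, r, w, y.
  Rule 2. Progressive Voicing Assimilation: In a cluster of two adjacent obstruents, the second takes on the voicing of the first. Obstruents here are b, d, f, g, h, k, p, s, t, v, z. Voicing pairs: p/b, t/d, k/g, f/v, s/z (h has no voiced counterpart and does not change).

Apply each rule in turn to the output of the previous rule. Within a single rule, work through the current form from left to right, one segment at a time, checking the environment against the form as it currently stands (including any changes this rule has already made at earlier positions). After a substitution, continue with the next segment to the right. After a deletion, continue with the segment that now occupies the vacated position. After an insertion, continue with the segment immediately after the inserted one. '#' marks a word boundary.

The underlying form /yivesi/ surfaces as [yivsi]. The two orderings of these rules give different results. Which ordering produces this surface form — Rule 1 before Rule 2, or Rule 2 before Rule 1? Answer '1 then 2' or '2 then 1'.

Order 1 then 2:
  1 Syncope: [yivesi] → [yivsi]
  2 Progressive Voicing Assimilation: [yivsi] → [yivzi]
  result: [yivzi]
Order 2 then 1:
  2 Progressive Voicing Assimilation: no change — [yivesi]
  1 Syncope: [yivesi] → [yivsi]
  result: [yivsi]

2 then 1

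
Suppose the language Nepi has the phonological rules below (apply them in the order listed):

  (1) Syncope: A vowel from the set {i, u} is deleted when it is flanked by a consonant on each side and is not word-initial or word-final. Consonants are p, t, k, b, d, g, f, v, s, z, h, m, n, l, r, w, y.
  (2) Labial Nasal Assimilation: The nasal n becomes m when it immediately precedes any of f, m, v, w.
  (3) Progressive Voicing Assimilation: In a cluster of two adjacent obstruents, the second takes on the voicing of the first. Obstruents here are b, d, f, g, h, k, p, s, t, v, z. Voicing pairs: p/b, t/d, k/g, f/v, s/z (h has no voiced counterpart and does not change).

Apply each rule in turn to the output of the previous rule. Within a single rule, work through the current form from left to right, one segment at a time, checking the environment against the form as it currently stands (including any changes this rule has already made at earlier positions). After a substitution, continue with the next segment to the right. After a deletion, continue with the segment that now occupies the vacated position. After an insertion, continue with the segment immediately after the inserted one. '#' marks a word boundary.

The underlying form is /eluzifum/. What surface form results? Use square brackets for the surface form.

(1) Syncope: [eluzifum] → [elzfm]
(2) Labial Nasal Assimilation: no change — [elzfm]
(3) Progressive Voicing Assimilation: [elzfm] → [elzvm]

[elzvm]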